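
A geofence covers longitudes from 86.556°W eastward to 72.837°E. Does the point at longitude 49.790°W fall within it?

Yes

Band width going east from -86.556° to +72.837°: ((72.837 − -86.556) mod 360) = 159.393°.
Offset of -49.790° east of the west edge: ((-49.790 − -86.556) mod 360) = 36.766°.
36.766° ≤ 159.393° ⇒ inside.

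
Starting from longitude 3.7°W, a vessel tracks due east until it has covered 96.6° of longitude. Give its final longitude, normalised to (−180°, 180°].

Start at -3.7°; shift +96.6° → +92.9°.
+92.9° already lies in (−180°, 180°].

92.9°E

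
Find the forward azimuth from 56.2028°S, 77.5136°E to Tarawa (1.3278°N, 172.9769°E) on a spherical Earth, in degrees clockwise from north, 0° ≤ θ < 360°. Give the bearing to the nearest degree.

94°

Δλ = 172.9769 − 77.5136 = 95.4633°.
θ = atan2( sin Δλ · cos φ₂ , cos φ₁ · sin φ₂ − sin φ₁ · cos φ₂ · cos Δλ )
  = atan2(0.99519, -0.06621) = 93.806° → normalised to [0°, 360°): 93.806°.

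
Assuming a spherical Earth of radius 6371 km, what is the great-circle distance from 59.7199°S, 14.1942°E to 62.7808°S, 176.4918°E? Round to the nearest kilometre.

6311 km

Δλ = 176.4918 − 14.1942 = 162.2976°.
Δφ = -62.7808 − -59.7199 = -3.0609°.
a = sin²(Δφ/2) + cos φ₁ · cos φ₂ · sin²(Δλ/2) = 0.225885.
c = 2·atan2(√a, √(1−a)) = 0.99055 rad → d = 6371·c ≈ 6310.79 km.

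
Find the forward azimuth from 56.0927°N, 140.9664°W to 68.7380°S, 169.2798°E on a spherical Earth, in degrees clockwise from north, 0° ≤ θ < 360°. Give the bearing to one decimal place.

201.2°

Δλ = 169.2798 − -140.9664 = 310.2462°; wrapped into (−180°, 180°]: -49.7538°.
θ = atan2( sin Δλ · cos φ₂ , cos φ₁ · sin φ₂ − sin φ₁ · cos φ₂ · cos Δλ )
  = atan2(-0.27679, -0.71432) = -158.819° → normalised to [0°, 360°): 201.181°.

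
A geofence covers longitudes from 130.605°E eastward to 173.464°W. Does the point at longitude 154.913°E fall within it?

Band width going east from +130.605° to -173.464°: ((-173.464 − 130.605) mod 360) = 55.931°.
Offset of +154.913° east of the west edge: ((154.913 − 130.605) mod 360) = 24.308°.
24.308° ≤ 55.931° ⇒ inside.

Yes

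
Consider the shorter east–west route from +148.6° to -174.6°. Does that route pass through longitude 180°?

Yes

Naïve |-174.6 − 148.6| = 323.2° > 180°, so the shorter arc goes the other way round — across 180°.
Signed shortest Δλ = ((-174.6 − 148.6 + 180) mod 360) − 180 = 36.8°.
Going east by 36.8° from +148.6° passes through 180° before reaching -174.6°.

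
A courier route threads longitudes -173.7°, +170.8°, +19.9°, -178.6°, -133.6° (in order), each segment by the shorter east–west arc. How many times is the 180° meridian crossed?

2

Leg 1: -173.7° → +170.8°, shortest Δλ = -15.5° (west) — crosses 180°.
Leg 2: +170.8° → +19.9°, shortest Δλ = -150.9° (west) — does not cross 180°.
Leg 3: +19.9° → -178.6°, shortest Δλ = 161.5° (east) — crosses 180°.
Leg 4: -178.6° → -133.6°, shortest Δλ = 45.0° (east) — does not cross 180°.
Total crossings: 2.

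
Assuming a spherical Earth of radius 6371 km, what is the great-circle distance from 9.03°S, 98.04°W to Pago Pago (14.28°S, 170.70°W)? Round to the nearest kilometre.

7906 km

Δλ = -170.70 − -98.04 = -72.66°.
Δφ = -14.28 − -9.03 = -5.25°.
a = sin²(Δφ/2) + cos φ₁ · cos φ₂ · sin²(Δλ/2) = 0.338017.
c = 2·atan2(√a, √(1−a)) = 1.24088 rad → d = 6371·c ≈ 7905.63 km.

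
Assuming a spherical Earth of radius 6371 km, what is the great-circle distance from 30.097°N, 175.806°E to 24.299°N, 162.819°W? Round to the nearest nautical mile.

Δλ = -162.819 − 175.806 = -338.625°; wrapped into (−180°, 180°]: 21.375°.
Δφ = 24.299 − 30.097 = -5.798°.
a = sin²(Δφ/2) + cos φ₁ · cos φ₂ · sin²(Δλ/2) = 0.029677.
c = 2·atan2(√a, √(1−a)) = 0.34627 rad → d = 6371·c ≈ 2206.09 km ≈ 1191.19 nmi.

1191 nmi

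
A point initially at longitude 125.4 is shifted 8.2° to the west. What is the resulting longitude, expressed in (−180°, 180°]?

+117.2°

Start at +125.4°; shift −8.2° → +117.2°.
+117.2° already lies in (−180°, 180°].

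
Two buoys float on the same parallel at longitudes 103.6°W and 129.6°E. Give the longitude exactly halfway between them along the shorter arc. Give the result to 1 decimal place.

167.0°W

Signed shortest Δλ from -103.6° to +129.6° is -126.8°.
Midpoint longitude = -103.6° + (-126.8°)/2 = -103.6° − 63.4° = -167.0°.
(The naïve average (-103.6 + +129.6)/2 = 13.0° is on the wrong side of the globe.)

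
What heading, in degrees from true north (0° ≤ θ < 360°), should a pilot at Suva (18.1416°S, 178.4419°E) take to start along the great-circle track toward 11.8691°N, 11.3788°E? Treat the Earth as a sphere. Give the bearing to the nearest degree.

Δλ = 11.3788 − 178.4419 = -167.0631°.
θ = atan2( sin Δλ · cos φ₂ , cos φ₁ · sin φ₂ − sin φ₁ · cos φ₂ · cos Δλ )
  = atan2(-0.21909, -0.10152) = -114.862° → normalised to [0°, 360°): 245.138°.

245°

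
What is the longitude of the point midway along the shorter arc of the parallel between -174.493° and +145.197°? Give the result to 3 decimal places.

Signed shortest Δλ from -174.493° to +145.197° is -40.310°.
Midpoint longitude = -174.493° + (-40.310°)/2 = -174.493° − 20.155° = -194.648°.
Normalise into (−180°, 180°]: +165.352°.
(The naïve average (-174.493 + +145.197)/2 = -14.648° is on the wrong side of the globe.)

+165.352°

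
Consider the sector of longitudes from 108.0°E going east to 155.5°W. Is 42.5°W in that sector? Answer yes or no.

Band width going east from +108.0° to -155.5°: ((-155.5 − 108.0) mod 360) = 96.5°.
Offset of -42.5° east of the west edge: ((-42.5 − 108.0) mod 360) = 209.5°.
209.5° > 96.5° ⇒ outside.

No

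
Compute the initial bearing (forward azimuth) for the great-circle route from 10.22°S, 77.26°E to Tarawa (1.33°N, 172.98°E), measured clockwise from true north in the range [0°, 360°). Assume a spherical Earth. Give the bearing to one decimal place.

Δλ = 172.98 − 77.26 = 95.72°.
θ = atan2( sin Δλ · cos φ₂ , cos φ₁ · sin φ₂ − sin φ₁ · cos φ₂ · cos Δλ )
  = atan2(0.99475, 0.00516) = 89.703° → normalised to [0°, 360°): 89.703°.

89.7°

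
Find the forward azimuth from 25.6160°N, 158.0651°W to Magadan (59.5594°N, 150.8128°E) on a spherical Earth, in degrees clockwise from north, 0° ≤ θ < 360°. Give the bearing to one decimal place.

Δλ = 150.8128 − -158.0651 = 308.8779°; wrapped into (−180°, 180°]: -51.1221°.
θ = atan2( sin Δλ · cos φ₂ , cos φ₁ · sin φ₂ − sin φ₁ · cos φ₂ · cos Δλ )
  = atan2(-0.39442, 0.63993) = -31.647° → normalised to [0°, 360°): 328.353°.

328.4°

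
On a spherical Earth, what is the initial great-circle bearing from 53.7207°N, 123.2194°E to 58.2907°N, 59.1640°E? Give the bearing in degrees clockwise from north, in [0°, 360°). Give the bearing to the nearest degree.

304°

Δλ = 59.1640 − 123.2194 = -64.0554°.
θ = atan2( sin Δλ · cos φ₂ , cos φ₁ · sin φ₂ − sin φ₁ · cos φ₂ · cos Δλ )
  = atan2(-0.47264, 0.31802) = -56.065° → normalised to [0°, 360°): 303.935°.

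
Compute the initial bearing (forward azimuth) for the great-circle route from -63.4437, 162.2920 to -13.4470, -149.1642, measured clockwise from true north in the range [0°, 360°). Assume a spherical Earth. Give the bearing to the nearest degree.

57°

Δλ = -149.1642 − 162.2920 = -311.4562°; wrapped into (−180°, 180°]: 48.5438°.
θ = atan2( sin Δλ · cos φ₂ , cos φ₁ · sin φ₂ − sin φ₁ · cos φ₂ · cos Δλ )
  = atan2(0.72892, 0.47200) = 57.076° → normalised to [0°, 360°): 57.076°.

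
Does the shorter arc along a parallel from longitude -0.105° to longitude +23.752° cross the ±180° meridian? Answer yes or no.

No

Signed shortest Δλ = ((23.752 − -0.105 + 180) mod 360) − 180 = 23.857°.
Going east by 23.857° from -0.105° reaches +23.752° without touching 180°.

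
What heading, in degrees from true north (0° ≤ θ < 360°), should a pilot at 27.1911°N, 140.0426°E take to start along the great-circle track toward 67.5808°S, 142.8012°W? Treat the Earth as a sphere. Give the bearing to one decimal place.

156.6°

Δλ = -142.8012 − 140.0426 = -282.8438°; wrapped into (−180°, 180°]: 77.1562°.
θ = atan2( sin Δλ · cos φ₂ , cos φ₁ · sin φ₂ − sin φ₁ · cos φ₂ · cos Δλ )
  = atan2(0.37184, -0.86100) = 156.642° → normalised to [0°, 360°): 156.642°.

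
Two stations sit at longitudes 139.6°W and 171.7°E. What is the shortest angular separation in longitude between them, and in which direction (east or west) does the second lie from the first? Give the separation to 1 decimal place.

Raw difference: 171.7 − -139.6 = 311.3°.
Normalise into (−180°, 180°]: 311.3° − 360° = -48.7°.
Negative ⇒ the second point lies to the west; separation 48.7°.

48.7° west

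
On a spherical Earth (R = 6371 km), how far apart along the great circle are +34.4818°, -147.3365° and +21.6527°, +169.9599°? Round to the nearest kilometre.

Δλ = 169.9599 − -147.3365 = 317.2964°; wrapped into (−180°, 180°]: -42.7036°.
Δφ = 21.6527 − 34.4818 = -12.8291°.
a = sin²(Δφ/2) + cos φ₁ · cos φ₂ · sin²(Δλ/2) = 0.114044.
c = 2·atan2(√a, √(1−a)) = 0.68895 rad → d = 6371·c ≈ 4389.33 km.

4389 km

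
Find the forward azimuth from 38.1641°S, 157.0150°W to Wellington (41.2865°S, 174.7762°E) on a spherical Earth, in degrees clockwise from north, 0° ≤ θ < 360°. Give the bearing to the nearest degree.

Δλ = 174.7762 − -157.0150 = 331.7912°; wrapped into (−180°, 180°]: -28.2088°.
θ = atan2( sin Δλ · cos φ₂ , cos φ₁ · sin φ₂ − sin φ₁ · cos φ₂ · cos Δλ )
  = atan2(-0.35519, -0.10962) = -107.151° → normalised to [0°, 360°): 252.849°.

253°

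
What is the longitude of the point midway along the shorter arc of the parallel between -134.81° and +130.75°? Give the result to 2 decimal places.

Signed shortest Δλ from -134.81° to +130.75° is -94.44°.
Midpoint longitude = -134.81° + (-94.44°)/2 = -134.81° − 47.22° = -182.03°.
Normalise into (−180°, 180°]: +177.97°.
(The naïve average (-134.81 + +130.75)/2 = -2.03° is on the wrong side of the globe.)

+177.97°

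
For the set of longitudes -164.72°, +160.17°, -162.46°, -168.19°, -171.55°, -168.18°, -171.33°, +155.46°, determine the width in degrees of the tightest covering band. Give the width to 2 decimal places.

42.08°

Sort the longitudes: -171.55°, -171.33°, -168.19°, -168.18°, -164.72°, -162.46°, +155.46°, +160.17°.
Eastward gaps between consecutive values (wrapping around): 0.22°, 3.14°, 0.01°, 3.46°, 2.26°, 317.92°, 4.71°, 28.28°.
Largest gap = 317.92° ⇒ minimal covering band is its complement: 360° − 317.92° = 42.08°.
Band runs from +155.46° eastward to -162.46°, crossing the antimeridian.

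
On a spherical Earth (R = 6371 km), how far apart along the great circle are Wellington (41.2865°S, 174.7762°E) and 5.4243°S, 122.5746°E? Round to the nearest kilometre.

6517 km

Δλ = 122.5746 − 174.7762 = -52.2016°.
Δφ = -5.4243 − -41.2865 = 35.8622°.
a = sin²(Δφ/2) + cos φ₁ · cos φ₂ · sin²(Δλ/2) = 0.239577.
c = 2·atan2(√a, √(1−a)) = 1.02296 rad → d = 6371·c ≈ 6517.25 km.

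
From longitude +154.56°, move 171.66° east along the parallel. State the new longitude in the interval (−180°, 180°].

-33.78°

Start at +154.56°; shift +171.66° → +326.22°.
+326.22° lies outside (−180°, 180°]; subtract 360° → -33.78°.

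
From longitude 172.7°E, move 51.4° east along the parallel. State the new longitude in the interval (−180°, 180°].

135.9°W

Start at +172.7°; shift +51.4° → +224.1°.
+224.1° lies outside (−180°, 180°]; subtract 360° → -135.9°.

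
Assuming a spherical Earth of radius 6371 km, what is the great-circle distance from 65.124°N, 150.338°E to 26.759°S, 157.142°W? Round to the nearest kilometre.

Δλ = -157.142 − 150.338 = -307.480°; wrapped into (−180°, 180°]: 52.520°.
Δφ = -26.759 − 65.124 = -91.883°.
a = sin²(Δφ/2) + cos φ₁ · cos φ₂ · sin²(Δλ/2) = 0.589957.
c = 2·atan2(√a, √(1−a)) = 1.75170 rad → d = 6371·c ≈ 11160.06 km.

11160 km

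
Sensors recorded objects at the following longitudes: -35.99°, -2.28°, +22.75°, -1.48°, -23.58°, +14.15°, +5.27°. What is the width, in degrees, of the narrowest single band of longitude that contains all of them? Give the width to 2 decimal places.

58.74°

Sort the longitudes: -35.99°, -23.58°, -2.28°, -1.48°, +5.27°, +14.15°, +22.75°.
Eastward gaps between consecutive values (wrapping around): 12.41°, 21.30°, 0.80°, 6.75°, 8.88°, 8.60°, 301.26°.
Largest gap = 301.26° ⇒ minimal covering band is its complement: 360° − 301.26° = 58.74°.
Band runs from -35.99° eastward to +22.75°.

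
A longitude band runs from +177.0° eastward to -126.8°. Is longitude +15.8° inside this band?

No

Band width going east from +177.0° to -126.8°: ((-126.8 − 177.0) mod 360) = 56.2°.
Offset of +15.8° east of the west edge: ((15.8 − 177.0) mod 360) = 198.8°.
198.8° > 56.2° ⇒ outside.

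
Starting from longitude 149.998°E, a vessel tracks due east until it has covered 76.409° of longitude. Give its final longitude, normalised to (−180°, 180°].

133.593°W

Start at +149.998°; shift +76.409° → +226.407°.
+226.407° lies outside (−180°, 180°]; subtract 360° → -133.593°.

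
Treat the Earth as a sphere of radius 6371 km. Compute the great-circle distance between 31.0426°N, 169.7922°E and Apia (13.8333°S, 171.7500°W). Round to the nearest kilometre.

5366 km

Δλ = -171.7500 − 169.7922 = -341.5422°; wrapped into (−180°, 180°]: 18.4578°.
Δφ = -13.8333 − 31.0426 = -44.8759°.
a = sin²(Δφ/2) + cos φ₁ · cos φ₂ · sin²(Δλ/2) = 0.167080.
c = 2·atan2(√a, √(1−a)) = 0.84218 rad → d = 6371·c ≈ 5365.51 km.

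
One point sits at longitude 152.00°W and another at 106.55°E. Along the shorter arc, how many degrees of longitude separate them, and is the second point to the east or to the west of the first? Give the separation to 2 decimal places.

101.45° west

Raw difference: 106.55 − -152.00 = 258.55°.
Normalise into (−180°, 180°]: 258.55° − 360° = -101.45°.
Negative ⇒ the second point lies to the west; separation 101.45°.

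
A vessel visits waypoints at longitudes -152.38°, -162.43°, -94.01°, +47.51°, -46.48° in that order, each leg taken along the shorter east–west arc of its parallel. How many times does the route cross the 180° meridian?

Leg 1: -152.38° → -162.43°, shortest Δλ = -10.05° (west) — does not cross 180°.
Leg 2: -162.43° → -94.01°, shortest Δλ = 68.42° (east) — does not cross 180°.
Leg 3: -94.01° → +47.51°, shortest Δλ = 141.52° (east) — does not cross 180°.
Leg 4: +47.51° → -46.48°, shortest Δλ = -93.99° (west) — does not cross 180°.
Total crossings: 0.

0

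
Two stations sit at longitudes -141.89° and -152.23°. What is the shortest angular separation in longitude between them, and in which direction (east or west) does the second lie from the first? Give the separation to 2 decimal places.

10.34° west

Raw difference: -152.23 − -141.89 = -10.34°.
Normalise into (−180°, 180°]: -10.34° stays -10.34°.
Negative ⇒ the second point lies to the west; separation 10.34°.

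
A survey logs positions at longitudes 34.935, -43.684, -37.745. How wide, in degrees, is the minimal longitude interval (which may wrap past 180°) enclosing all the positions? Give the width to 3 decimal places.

78.619°

Sort the longitudes: -43.684°, -37.745°, +34.935°.
Eastward gaps between consecutive values (wrapping around): 5.939°, 72.680°, 281.381°.
Largest gap = 281.381° ⇒ minimal covering band is its complement: 360° − 281.381° = 78.619°.
Band runs from -43.684° eastward to +34.935°.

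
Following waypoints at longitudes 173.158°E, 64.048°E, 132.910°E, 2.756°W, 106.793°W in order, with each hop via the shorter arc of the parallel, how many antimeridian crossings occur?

0

Leg 1: +173.158° → +64.048°, shortest Δλ = -109.11° (west) — does not cross 180°.
Leg 2: +64.048° → +132.910°, shortest Δλ = 68.862° (east) — does not cross 180°.
Leg 3: +132.910° → -2.756°, shortest Δλ = -135.666° (west) — does not cross 180°.
Leg 4: -2.756° → -106.793°, shortest Δλ = -104.037° (west) — does not cross 180°.
Total crossings: 0.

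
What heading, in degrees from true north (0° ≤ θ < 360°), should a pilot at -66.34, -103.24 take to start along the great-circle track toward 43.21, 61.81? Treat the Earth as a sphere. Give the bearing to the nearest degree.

Δλ = 61.81 − -103.24 = 165.05°.
θ = atan2( sin Δλ · cos φ₂ , cos φ₁ · sin φ₂ − sin φ₁ · cos φ₂ · cos Δλ )
  = atan2(0.18803, -0.37022) = 153.075° → normalised to [0°, 360°): 153.075°.

153°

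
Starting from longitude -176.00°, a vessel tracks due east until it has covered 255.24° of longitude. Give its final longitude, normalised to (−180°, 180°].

Start at -176.00°; shift +255.24° → +79.24°.
+79.24° already lies in (−180°, 180°].

+79.24°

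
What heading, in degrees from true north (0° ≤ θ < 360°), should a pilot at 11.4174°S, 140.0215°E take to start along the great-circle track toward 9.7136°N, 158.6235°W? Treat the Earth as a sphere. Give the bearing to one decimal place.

Δλ = -158.6235 − 140.0215 = -298.6450°; wrapped into (−180°, 180°]: 61.3550°.
θ = atan2( sin Δλ · cos φ₂ , cos φ₁ · sin φ₂ − sin φ₁ · cos φ₂ · cos Δλ )
  = atan2(0.86502, 0.25892) = 73.336° → normalised to [0°, 360°): 73.336°.

73.3°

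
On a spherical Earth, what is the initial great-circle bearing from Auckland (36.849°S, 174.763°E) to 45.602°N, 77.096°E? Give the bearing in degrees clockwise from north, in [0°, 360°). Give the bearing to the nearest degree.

Δλ = 77.096 − 174.763 = -97.667°.
θ = atan2( sin Δλ · cos φ₂ , cos φ₁ · sin φ₂ − sin φ₁ · cos φ₂ · cos Δλ )
  = atan2(-0.69338, 0.51578) = -53.356° → normalised to [0°, 360°): 306.644°.

307°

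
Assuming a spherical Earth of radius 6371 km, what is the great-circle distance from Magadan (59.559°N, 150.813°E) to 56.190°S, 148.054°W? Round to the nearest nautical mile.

7533 nmi

Δλ = -148.054 − 150.813 = -298.867°; wrapped into (−180°, 180°]: 61.133°.
Δφ = -56.190 − 59.559 = -115.749°.
a = sin²(Δφ/2) + cos φ₁ · cos φ₂ · sin²(Δλ/2) = 0.790123.
c = 2·atan2(√a, √(1−a)) = 2.18983 rad → d = 6371·c ≈ 13951.38 km ≈ 7533.14 nmi.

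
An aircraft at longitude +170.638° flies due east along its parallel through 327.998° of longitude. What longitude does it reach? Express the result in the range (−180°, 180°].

+138.636°

Start at +170.638°; shift +327.998° → +498.636°.
+498.636° lies outside (−180°, 180°]; subtract 360° → +138.636°.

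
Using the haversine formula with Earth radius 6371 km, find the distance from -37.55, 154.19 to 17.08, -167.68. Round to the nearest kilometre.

Δλ = -167.68 − 154.19 = -321.87°; wrapped into (−180°, 180°]: 38.13°.
Δφ = 17.08 − -37.55 = 54.63°.
a = sin²(Δφ/2) + cos φ₁ · cos φ₂ · sin²(Δλ/2) = 0.291431.
c = 2·atan2(√a, √(1−a)) = 1.14050 rad → d = 6371·c ≈ 7266.15 km.

7266 km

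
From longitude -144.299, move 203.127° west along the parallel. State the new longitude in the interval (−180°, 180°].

+12.574°

Start at -144.299°; shift −203.127° → -347.426°.
-347.426° lies outside (−180°, 180°]; add 360° → +12.574°.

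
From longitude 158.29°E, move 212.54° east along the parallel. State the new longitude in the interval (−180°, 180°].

Start at +158.29°; shift +212.54° → +370.83°.
+370.83° lies outside (−180°, 180°]; subtract 360° → +10.83°.

10.83°E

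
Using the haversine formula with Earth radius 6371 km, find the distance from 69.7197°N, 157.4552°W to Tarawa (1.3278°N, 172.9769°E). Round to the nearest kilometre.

Δλ = 172.9769 − -157.4552 = 330.4321°; wrapped into (−180°, 180°]: -29.5679°.
Δφ = 1.3278 − 69.7197 = -68.3919°.
a = sin²(Δφ/2) + cos φ₁ · cos φ₂ · sin²(Δλ/2) = 0.338435.
c = 2·atan2(√a, √(1−a)) = 1.24176 rad → d = 6371·c ≈ 7911.27 km.

7911 km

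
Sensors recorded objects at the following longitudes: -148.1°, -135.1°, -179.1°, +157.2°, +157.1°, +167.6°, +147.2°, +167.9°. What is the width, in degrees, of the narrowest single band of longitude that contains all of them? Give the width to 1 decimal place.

Sort the longitudes: -179.1°, -148.1°, -135.1°, +147.2°, +157.1°, +157.2°, +167.6°, +167.9°.
Eastward gaps between consecutive values (wrapping around): 31.0°, 13.0°, 282.3°, 9.9°, 0.1°, 10.4°, 0.3°, 13.0°.
Largest gap = 282.3° ⇒ minimal covering band is its complement: 360° − 282.3° = 77.7°.
Band runs from +147.2° eastward to -135.1°, crossing the antimeridian.

77.7°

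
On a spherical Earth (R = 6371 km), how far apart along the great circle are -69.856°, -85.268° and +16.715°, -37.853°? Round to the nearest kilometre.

Δλ = -37.853 − -85.268 = 47.415°.
Δφ = 16.715 − -69.856 = 86.571°.
a = sin²(Δφ/2) + cos φ₁ · cos φ₂ · sin²(Δλ/2) = 0.523414.
c = 2·atan2(√a, √(1−a)) = 1.61764 rad → d = 6371·c ≈ 10305.99 km.

10306 km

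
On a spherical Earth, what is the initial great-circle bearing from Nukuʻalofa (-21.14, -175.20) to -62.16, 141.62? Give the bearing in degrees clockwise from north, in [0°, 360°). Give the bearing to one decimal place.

204.5°

Δλ = 141.62 − -175.20 = 316.82°; wrapped into (−180°, 180°]: -43.18°.
θ = atan2( sin Δλ · cos φ₂ , cos φ₁ · sin φ₂ − sin φ₁ · cos φ₂ · cos Δλ )
  = atan2(-0.31957, -0.70193) = -155.522° → normalised to [0°, 360°): 204.478°.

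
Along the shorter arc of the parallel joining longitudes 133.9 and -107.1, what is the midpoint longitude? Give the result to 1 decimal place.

Signed shortest Δλ from +133.9° to -107.1° is +119.0°.
Midpoint longitude = +133.9° + (+119.0°)/2 = +133.9° + 59.5° = +193.4°.
Normalise into (−180°, 180°]: -166.6°.
(The naïve average (+133.9 + -107.1)/2 = 13.4° is on the wrong side of the globe.)

-166.6°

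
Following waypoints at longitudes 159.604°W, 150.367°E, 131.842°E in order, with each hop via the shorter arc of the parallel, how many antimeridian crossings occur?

1

Leg 1: -159.604° → +150.367°, shortest Δλ = -50.029° (west) — crosses 180°.
Leg 2: +150.367° → +131.842°, shortest Δλ = -18.525° (west) — does not cross 180°.
Total crossings: 1.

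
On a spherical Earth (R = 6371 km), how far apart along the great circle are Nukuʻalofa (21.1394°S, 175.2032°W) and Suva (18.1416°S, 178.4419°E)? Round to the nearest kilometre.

Δλ = 178.4419 − -175.2032 = 353.6451°; wrapped into (−180°, 180°]: -6.3549°.
Δφ = -18.1416 − -21.1394 = 2.9978°.
a = sin²(Δφ/2) + cos φ₁ · cos φ₂ · sin²(Δλ/2) = 0.003407.
c = 2·atan2(√a, √(1−a)) = 0.11681 rad → d = 6371·c ≈ 744.21 km.

744 km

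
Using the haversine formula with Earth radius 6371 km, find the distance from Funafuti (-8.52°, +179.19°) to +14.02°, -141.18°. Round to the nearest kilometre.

5040 km

Δλ = -141.18 − 179.19 = -320.37°; wrapped into (−180°, 180°]: 39.63°.
Δφ = 14.02 − -8.52 = 22.54°.
a = sin²(Δφ/2) + cos φ₁ · cos φ₂ · sin²(Δλ/2) = 0.148451.
c = 2·atan2(√a, √(1−a)) = 0.79105 rad → d = 6371·c ≈ 5039.79 km.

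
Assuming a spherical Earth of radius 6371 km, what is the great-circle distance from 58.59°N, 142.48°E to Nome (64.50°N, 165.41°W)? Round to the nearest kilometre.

2753 km

Δλ = -165.41 − 142.48 = -307.89°; wrapped into (−180°, 180°]: 52.11°.
Δφ = 64.50 − 58.59 = 5.91°.
a = sin²(Δφ/2) + cos φ₁ · cos φ₂ · sin²(Δλ/2) = 0.045943.
c = 2·atan2(√a, √(1−a)) = 0.43204 rad → d = 6371·c ≈ 2752.53 km.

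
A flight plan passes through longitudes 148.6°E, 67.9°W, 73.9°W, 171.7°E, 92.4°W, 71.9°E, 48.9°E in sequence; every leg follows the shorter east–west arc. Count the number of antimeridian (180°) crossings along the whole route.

3

Leg 1: +148.6° → -67.9°, shortest Δλ = 143.5° (east) — crosses 180°.
Leg 2: -67.9° → -73.9°, shortest Δλ = -6.0° (west) — does not cross 180°.
Leg 3: -73.9° → +171.7°, shortest Δλ = -114.4° (west) — crosses 180°.
Leg 4: +171.7° → -92.4°, shortest Δλ = 95.9° (east) — crosses 180°.
Leg 5: -92.4° → +71.9°, shortest Δλ = 164.3° (east) — does not cross 180°.
Leg 6: +71.9° → +48.9°, shortest Δλ = -23.0° (west) — does not cross 180°.
Total crossings: 3.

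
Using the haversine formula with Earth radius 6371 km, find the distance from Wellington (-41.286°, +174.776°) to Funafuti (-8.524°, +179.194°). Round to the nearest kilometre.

3669 km

Δλ = 179.194 − 174.776 = 4.418°.
Δφ = -8.524 − -41.286 = 32.762°.
a = sin²(Δφ/2) + cos φ₁ · cos φ₂ · sin²(Δλ/2) = 0.080641.
c = 2·atan2(√a, √(1−a)) = 0.57587 rad → d = 6371·c ≈ 3668.88 km.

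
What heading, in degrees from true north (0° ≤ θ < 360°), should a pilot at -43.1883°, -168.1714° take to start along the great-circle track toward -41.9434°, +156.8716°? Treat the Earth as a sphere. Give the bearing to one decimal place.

260.7°

Δλ = 156.8716 − -168.1714 = 325.0430°; wrapped into (−180°, 180°]: -34.9570°.
θ = atan2( sin Δλ · cos φ₂ , cos φ₁ · sin φ₂ − sin φ₁ · cos φ₂ · cos Δλ )
  = atan2(-0.42617, -0.07012) = -99.343° → normalised to [0°, 360°): 260.657°.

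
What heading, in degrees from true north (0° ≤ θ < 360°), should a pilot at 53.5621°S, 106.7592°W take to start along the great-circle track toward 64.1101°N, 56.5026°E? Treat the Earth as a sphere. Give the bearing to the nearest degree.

32°

Δλ = 56.5026 − -106.7592 = 163.2618°.
θ = atan2( sin Δλ · cos φ₂ , cos φ₁ · sin φ₂ − sin φ₁ · cos φ₂ · cos Δλ )
  = atan2(0.12575, 0.19794) = 32.428° → normalised to [0°, 360°): 32.428°.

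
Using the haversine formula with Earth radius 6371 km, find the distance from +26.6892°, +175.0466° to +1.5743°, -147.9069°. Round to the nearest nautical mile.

2613 nmi

Δλ = -147.9069 − 175.0466 = -322.9535°; wrapped into (−180°, 180°]: 37.0465°.
Δφ = 1.5743 − 26.6892 = -25.1149°.
a = sin²(Δφ/2) + cos φ₁ · cos φ₂ · sin²(Δλ/2) = 0.137410.
c = 2·atan2(√a, √(1−a)) = 0.75950 rad → d = 6371·c ≈ 4838.78 km ≈ 2612.73 nmi.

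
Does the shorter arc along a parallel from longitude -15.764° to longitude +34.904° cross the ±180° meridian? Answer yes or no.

Signed shortest Δλ = ((34.904 − -15.764 + 180) mod 360) − 180 = 50.668°.
Going east by 50.668° from -15.764° reaches +34.904° without touching 180°.

No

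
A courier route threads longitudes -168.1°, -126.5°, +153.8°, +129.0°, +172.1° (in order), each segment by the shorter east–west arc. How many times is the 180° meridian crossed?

1

Leg 1: -168.1° → -126.5°, shortest Δλ = 41.6° (east) — does not cross 180°.
Leg 2: -126.5° → +153.8°, shortest Δλ = -79.7° (west) — crosses 180°.
Leg 3: +153.8° → +129.0°, shortest Δλ = -24.8° (west) — does not cross 180°.
Leg 4: +129.0° → +172.1°, shortest Δλ = 43.1° (east) — does not cross 180°.
Total crossings: 1.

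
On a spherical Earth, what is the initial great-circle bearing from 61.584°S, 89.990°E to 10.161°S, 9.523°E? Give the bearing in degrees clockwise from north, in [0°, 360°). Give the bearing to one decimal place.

Δλ = 9.523 − 89.990 = -80.467°.
θ = atan2( sin Δλ · cos φ₂ , cos φ₁ · sin φ₂ − sin φ₁ · cos φ₂ · cos Δλ )
  = atan2(-0.97072, 0.05943) = -86.497° → normalised to [0°, 360°): 273.503°.

273.5°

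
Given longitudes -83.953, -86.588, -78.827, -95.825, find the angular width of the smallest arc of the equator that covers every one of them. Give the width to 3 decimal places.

Sort the longitudes: -95.825°, -86.588°, -83.953°, -78.827°.
Eastward gaps between consecutive values (wrapping around): 9.237°, 2.635°, 5.126°, 343.002°.
Largest gap = 343.002° ⇒ minimal covering band is its complement: 360° − 343.002° = 16.998°.
Band runs from -95.825° eastward to -78.827°.

16.998°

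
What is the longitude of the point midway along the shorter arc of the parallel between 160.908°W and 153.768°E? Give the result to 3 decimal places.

176.430°E

Signed shortest Δλ from -160.908° to +153.768° is -45.324°.
Midpoint longitude = -160.908° + (-45.324°)/2 = -160.908° − 22.662° = -183.570°.
Normalise into (−180°, 180°]: +176.430°.
(The naïve average (-160.908 + +153.768)/2 = -3.57° is on the wrong side of the globe.)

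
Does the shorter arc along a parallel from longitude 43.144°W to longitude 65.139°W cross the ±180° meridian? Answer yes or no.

Signed shortest Δλ = ((-65.139 − -43.144 + 180) mod 360) − 180 = -21.995°.
Going west by 21.995° from -43.144° reaches -65.139° without touching 180°.

No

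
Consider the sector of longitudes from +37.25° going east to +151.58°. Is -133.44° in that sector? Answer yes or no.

Band width going east from +37.25° to +151.58°: ((151.58 − 37.25) mod 360) = 114.33°.
Offset of -133.44° east of the west edge: ((-133.44 − 37.25) mod 360) = 189.31°.
189.31° > 114.33° ⇒ outside.

No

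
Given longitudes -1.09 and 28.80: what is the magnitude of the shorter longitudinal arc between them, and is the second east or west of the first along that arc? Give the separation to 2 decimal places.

Raw difference: 28.80 − -1.09 = 29.89°.
Normalise into (−180°, 180°]: 29.89° stays 29.89°.
Positive ⇒ the second point lies to the east; separation 29.89°.

29.89° east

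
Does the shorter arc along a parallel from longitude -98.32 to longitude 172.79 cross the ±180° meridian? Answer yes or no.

Yes

Naïve |172.79 − -98.32| = 271.11° > 180°, so the shorter arc goes the other way round — across 180°.
Signed shortest Δλ = ((172.79 − -98.32 + 180) mod 360) − 180 = -88.89°.
Going west by 88.89° from -98.32° passes through 180° before reaching +172.79°.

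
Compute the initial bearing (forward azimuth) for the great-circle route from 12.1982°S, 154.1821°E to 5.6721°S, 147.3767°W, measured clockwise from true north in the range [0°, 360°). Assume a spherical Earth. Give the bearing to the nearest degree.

89°

Δλ = -147.3767 − 154.1821 = -301.5588°; wrapped into (−180°, 180°]: 58.4412°.
θ = atan2( sin Δλ · cos φ₂ , cos φ₁ · sin φ₂ − sin φ₁ · cos φ₂ · cos Δλ )
  = atan2(0.84793, 0.01344) = 89.092° → normalised to [0°, 360°): 89.092°.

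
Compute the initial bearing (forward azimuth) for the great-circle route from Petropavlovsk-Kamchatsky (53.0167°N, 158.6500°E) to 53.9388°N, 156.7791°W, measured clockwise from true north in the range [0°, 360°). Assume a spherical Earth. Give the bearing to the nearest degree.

Δλ = -156.7791 − 158.6500 = -315.4291°; wrapped into (−180°, 180°]: 44.5709°.
θ = atan2( sin Δλ · cos φ₂ , cos φ₁ · sin φ₂ − sin φ₁ · cos φ₂ · cos Δλ )
  = atan2(0.41311, 0.15134) = 69.880° → normalised to [0°, 360°): 69.880°.

70°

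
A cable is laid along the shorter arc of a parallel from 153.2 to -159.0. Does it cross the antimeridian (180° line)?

Yes

Naïve |-159.0 − 153.2| = 312.2° > 180°, so the shorter arc goes the other way round — across 180°.
Signed shortest Δλ = ((-159.0 − 153.2 + 180) mod 360) − 180 = 47.8°.
Going east by 47.8° from +153.2° passes through 180° before reaching -159.0°.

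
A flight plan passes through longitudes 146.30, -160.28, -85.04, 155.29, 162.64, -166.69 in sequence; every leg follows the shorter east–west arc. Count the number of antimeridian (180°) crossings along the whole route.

Leg 1: +146.30° → -160.28°, shortest Δλ = 53.42° (east) — crosses 180°.
Leg 2: -160.28° → -85.04°, shortest Δλ = 75.24° (east) — does not cross 180°.
Leg 3: -85.04° → +155.29°, shortest Δλ = -119.67° (west) — crosses 180°.
Leg 4: +155.29° → +162.64°, shortest Δλ = 7.35° (east) — does not cross 180°.
Leg 5: +162.64° → -166.69°, shortest Δλ = 30.67° (east) — crosses 180°.
Total crossings: 3.

3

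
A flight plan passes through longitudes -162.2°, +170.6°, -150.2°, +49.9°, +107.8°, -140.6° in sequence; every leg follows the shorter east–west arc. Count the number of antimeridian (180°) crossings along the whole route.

4

Leg 1: -162.2° → +170.6°, shortest Δλ = -27.2° (west) — crosses 180°.
Leg 2: +170.6° → -150.2°, shortest Δλ = 39.2° (east) — crosses 180°.
Leg 3: -150.2° → +49.9°, shortest Δλ = -159.9° (west) — crosses 180°.
Leg 4: +49.9° → +107.8°, shortest Δλ = 57.9° (east) — does not cross 180°.
Leg 5: +107.8° → -140.6°, shortest Δλ = 111.6° (east) — crosses 180°.
Total crossings: 4.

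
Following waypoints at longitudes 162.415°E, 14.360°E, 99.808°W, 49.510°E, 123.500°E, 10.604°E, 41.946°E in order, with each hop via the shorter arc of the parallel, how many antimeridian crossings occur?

Leg 1: +162.415° → +14.360°, shortest Δλ = -148.055° (west) — does not cross 180°.
Leg 2: +14.360° → -99.808°, shortest Δλ = -114.168° (west) — does not cross 180°.
Leg 3: -99.808° → +49.510°, shortest Δλ = 149.318° (east) — does not cross 180°.
Leg 4: +49.510° → +123.500°, shortest Δλ = 73.99° (east) — does not cross 180°.
Leg 5: +123.500° → +10.604°, shortest Δλ = -112.896° (west) — does not cross 180°.
Leg 6: +10.604° → +41.946°, shortest Δλ = 31.342° (east) — does not cross 180°.
Total crossings: 0.

0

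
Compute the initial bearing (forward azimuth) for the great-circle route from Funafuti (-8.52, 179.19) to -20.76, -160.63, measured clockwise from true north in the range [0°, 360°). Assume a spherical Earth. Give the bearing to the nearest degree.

Δλ = -160.63 − 179.19 = -339.82°; wrapped into (−180°, 180°]: 20.18°.
θ = atan2( sin Δλ · cos φ₂ , cos φ₁ · sin φ₂ − sin φ₁ · cos φ₂ · cos Δλ )
  = atan2(0.32257, -0.22051) = 124.357° → normalised to [0°, 360°): 124.357°.

124°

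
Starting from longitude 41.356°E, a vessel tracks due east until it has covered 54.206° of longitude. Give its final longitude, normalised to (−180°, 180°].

95.562°E

Start at +41.356°; shift +54.206° → +95.562°.
+95.562° already lies in (−180°, 180°].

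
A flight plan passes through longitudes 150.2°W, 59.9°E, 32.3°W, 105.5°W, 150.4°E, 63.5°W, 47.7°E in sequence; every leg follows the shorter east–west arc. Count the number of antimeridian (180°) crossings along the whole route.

Leg 1: -150.2° → +59.9°, shortest Δλ = -149.9° (west) — crosses 180°.
Leg 2: +59.9° → -32.3°, shortest Δλ = -92.2° (west) — does not cross 180°.
Leg 3: -32.3° → -105.5°, shortest Δλ = -73.2° (west) — does not cross 180°.
Leg 4: -105.5° → +150.4°, shortest Δλ = -104.1° (west) — crosses 180°.
Leg 5: +150.4° → -63.5°, shortest Δλ = 146.1° (east) — crosses 180°.
Leg 6: -63.5° → +47.7°, shortest Δλ = 111.2° (east) — does not cross 180°.
Total crossings: 3.

3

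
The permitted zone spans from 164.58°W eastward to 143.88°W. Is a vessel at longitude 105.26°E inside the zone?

Band width going east from -164.58° to -143.88°: ((-143.88 − -164.58) mod 360) = 20.70°.
Offset of +105.26° east of the west edge: ((105.26 − -164.58) mod 360) = 269.84°.
269.84° > 20.70° ⇒ outside.

No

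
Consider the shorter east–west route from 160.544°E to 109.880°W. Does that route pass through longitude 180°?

Naïve |-109.880 − 160.544| = 270.424° > 180°, so the shorter arc goes the other way round — across 180°.
Signed shortest Δλ = ((-109.880 − 160.544 + 180) mod 360) − 180 = 89.576°.
Going east by 89.576° from +160.544° passes through 180° before reaching -109.880°.

Yes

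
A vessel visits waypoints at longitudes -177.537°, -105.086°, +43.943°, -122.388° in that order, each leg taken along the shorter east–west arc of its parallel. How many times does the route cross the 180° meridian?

0

Leg 1: -177.537° → -105.086°, shortest Δλ = 72.451° (east) — does not cross 180°.
Leg 2: -105.086° → +43.943°, shortest Δλ = 149.029° (east) — does not cross 180°.
Leg 3: +43.943° → -122.388°, shortest Δλ = -166.331° (west) — does not cross 180°.
Total crossings: 0.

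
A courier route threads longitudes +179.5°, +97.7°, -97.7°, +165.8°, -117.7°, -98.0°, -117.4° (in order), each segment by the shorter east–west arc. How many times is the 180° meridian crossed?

Leg 1: +179.5° → +97.7°, shortest Δλ = -81.8° (west) — does not cross 180°.
Leg 2: +97.7° → -97.7°, shortest Δλ = 164.6° (east) — crosses 180°.
Leg 3: -97.7° → +165.8°, shortest Δλ = -96.5° (west) — crosses 180°.
Leg 4: +165.8° → -117.7°, shortest Δλ = 76.5° (east) — crosses 180°.
Leg 5: -117.7° → -98.0°, shortest Δλ = 19.7° (east) — does not cross 180°.
Leg 6: -98.0° → -117.4°, shortest Δλ = -19.4° (west) — does not cross 180°.
Total crossings: 3.

3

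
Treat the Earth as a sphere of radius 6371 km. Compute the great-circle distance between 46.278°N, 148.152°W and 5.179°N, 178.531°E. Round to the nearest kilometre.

Δλ = 178.531 − -148.152 = 326.683°; wrapped into (−180°, 180°]: -33.317°.
Δφ = 5.179 − 46.278 = -41.099°.
a = sin²(Δφ/2) + cos φ₁ · cos φ₂ · sin²(Δλ/2) = 0.179779.
c = 2·atan2(√a, √(1−a)) = 0.87572 rad → d = 6371·c ≈ 5579.22 km.

5579 km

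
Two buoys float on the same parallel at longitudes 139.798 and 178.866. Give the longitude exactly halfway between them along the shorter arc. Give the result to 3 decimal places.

+159.332°

Signed shortest Δλ from +139.798° to +178.866° is +39.068°.
Midpoint longitude = +139.798° + (+39.068°)/2 = +139.798° + 19.534° = +159.332°.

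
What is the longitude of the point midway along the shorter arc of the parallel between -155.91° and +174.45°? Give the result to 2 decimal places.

-170.73°

Signed shortest Δλ from -155.91° to +174.45° is -29.64°.
Midpoint longitude = -155.91° + (-29.64°)/2 = -155.91° − 14.82° = -170.73°.
(The naïve average (-155.91 + +174.45)/2 = 9.27° is on the wrong side of the globe.)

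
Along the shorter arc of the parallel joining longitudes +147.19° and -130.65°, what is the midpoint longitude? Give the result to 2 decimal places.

Signed shortest Δλ from +147.19° to -130.65° is +82.16°.
Midpoint longitude = +147.19° + (+82.16°)/2 = +147.19° + 41.08° = +188.27°.
Normalise into (−180°, 180°]: -171.73°.
(The naïve average (+147.19 + -130.65)/2 = 8.27° is on the wrong side of the globe.)

-171.73°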